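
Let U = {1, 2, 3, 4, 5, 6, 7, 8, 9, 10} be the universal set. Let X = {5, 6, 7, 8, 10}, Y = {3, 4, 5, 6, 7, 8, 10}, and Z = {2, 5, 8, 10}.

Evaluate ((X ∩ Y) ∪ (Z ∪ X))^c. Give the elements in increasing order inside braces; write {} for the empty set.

X ∩ Y = {5, 6, 7, 8, 10}
Z ∪ X = {2, 5, 6, 7, 8, 10}
(X ∩ Y) ∪ (Z ∪ X) = {2, 5, 6, 7, 8, 10}
((X ∩ Y) ∪ (Z ∪ X))^c = {1, 3, 4, 9}

{1, 3, 4, 9}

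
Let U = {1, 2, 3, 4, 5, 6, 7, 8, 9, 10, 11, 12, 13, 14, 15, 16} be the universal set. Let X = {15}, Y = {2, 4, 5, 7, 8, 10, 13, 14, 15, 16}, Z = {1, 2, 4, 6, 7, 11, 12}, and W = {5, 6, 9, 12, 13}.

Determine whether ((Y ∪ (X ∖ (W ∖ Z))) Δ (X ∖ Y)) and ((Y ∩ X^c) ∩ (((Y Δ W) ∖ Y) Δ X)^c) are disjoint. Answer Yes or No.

No

W ∖ Z = {5, 9, 13}
X ∖ (W ∖ Z) = {15}
Y ∪ (X ∖ (W ∖ Z)) = {2, 4, 5, 7, 8, 10, 13, 14, 15, 16}
X ∖ Y = {}
(Y ∪ (X ∖ (W ∖ Z))) Δ (X ∖ Y) = {2, 4, 5, 7, 8, 10, 13, 14, 15, 16}
X^c = {1, 2, 3, 4, 5, 6, 7, 8, 9, 10, 11, 12, 13, 14, 16}
Y ∩ X^c = {2, 4, 5, 7, 8, 10, 13, 14, 16}
Y Δ W = {2, 4, 6, 7, 8, 9, 10, 12, 14, 15, 16}
(Y Δ W) ∖ Y = {6, 9, 12}
((Y Δ W) ∖ Y) Δ X = {6, 9, 12, 15}
(((Y Δ W) ∖ Y) Δ X)^c = {1, 2, 3, 4, 5, 7, 8, 10, 11, 13, 14, 16}
(Y ∩ X^c) ∩ (((Y Δ W) ∖ Y) Δ X)^c = {2, 4, 5, 7, 8, 10, 13, 14, 16}
2 lies in both, so they are not disjoint.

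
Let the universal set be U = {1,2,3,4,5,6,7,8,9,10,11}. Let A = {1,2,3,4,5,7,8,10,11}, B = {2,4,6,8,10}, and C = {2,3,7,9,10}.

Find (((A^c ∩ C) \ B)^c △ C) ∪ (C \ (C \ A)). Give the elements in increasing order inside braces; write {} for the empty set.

A^c = {6,9}
A^c ∩ C = {9}
(A^c ∩ C) \ B = {9}
((A^c ∩ C) \ B)^c = {1,2,3,4,5,6,7,8,10,11}
((A^c ∩ C) \ B)^c △ C = {1,4,5,6,8,9,11}
C \ A = {9}
C \ (C \ A) = {2,3,7,10}
(((A^c ∩ C) \ B)^c △ C) ∪ (C \ (C \ A)) = {1,2,3,4,5,6,7,8,9,10,11}

{1,2,3,4,5,6,7,8,9,10,11}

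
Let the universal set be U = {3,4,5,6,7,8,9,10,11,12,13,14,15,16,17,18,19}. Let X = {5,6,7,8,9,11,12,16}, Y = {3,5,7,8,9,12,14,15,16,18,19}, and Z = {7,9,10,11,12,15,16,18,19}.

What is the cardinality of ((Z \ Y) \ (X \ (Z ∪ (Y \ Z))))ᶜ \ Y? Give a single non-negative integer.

4

Z \ Y = {10,11}
Y \ Z = {3,5,8,14}
Z ∪ (Y \ Z) = {3,5,7,8,9,10,11,12,14,15,16,18,19}
X \ (Z ∪ (Y \ Z)) = {6}
(Z \ Y) \ (X \ (Z ∪ (Y \ Z))) = {10,11}
((Z \ Y) \ (X \ (Z ∪ (Y \ Z))))ᶜ = {3,4,5,6,7,8,9,12,13,14,15,16,17,18,19}
((Z \ Y) \ (X \ (Z ∪ (Y \ Z))))ᶜ \ Y = {4,6,13,17}
|((Z \ Y) \ (X \ (Z ∪ (Y \ Z))))ᶜ \ Y| = 4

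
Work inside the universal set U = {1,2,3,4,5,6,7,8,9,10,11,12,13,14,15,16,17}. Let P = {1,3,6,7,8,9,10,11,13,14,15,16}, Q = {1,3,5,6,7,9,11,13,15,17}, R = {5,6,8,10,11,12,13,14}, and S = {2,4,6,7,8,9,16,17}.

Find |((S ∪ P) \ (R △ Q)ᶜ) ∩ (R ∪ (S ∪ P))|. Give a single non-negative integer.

S ∪ P = {1,2,3,4,6,7,8,9,10,11,13,14,15,16,17}
R △ Q = {1,3,7,8,9,10,12,14,15,17}
(R △ Q)ᶜ = {2,4,5,6,11,13,16}
(S ∪ P) \ (R △ Q)ᶜ = {1,3,7,8,9,10,14,15,17}
R ∪ (S ∪ P) = {1,2,3,4,5,6,7,8,9,10,11,12,13,14,15,16,17}
((S ∪ P) \ (R △ Q)ᶜ) ∩ (R ∪ (S ∪ P)) = {1,3,7,8,9,10,14,15,17}
|((S ∪ P) \ (R △ Q)ᶜ) ∩ (R ∪ (S ∪ P))| = 9

9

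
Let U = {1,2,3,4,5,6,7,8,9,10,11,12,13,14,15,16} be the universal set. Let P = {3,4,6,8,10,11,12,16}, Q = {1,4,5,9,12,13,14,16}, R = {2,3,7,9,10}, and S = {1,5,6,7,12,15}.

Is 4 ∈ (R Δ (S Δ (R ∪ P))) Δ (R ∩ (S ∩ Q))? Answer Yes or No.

Yes

4 ∉ R and 4 ∈ P, so 4 ∈ R ∪ P
4 ∉ S and 4 ∈ (R ∪ P), so 4 ∈ S Δ (R ∪ P)
4 ∉ R and 4 ∈ (S Δ (R ∪ P)), so 4 ∈ R Δ (S Δ (R ∪ P))
4 ∉ S and 4 ∈ Q, so 4 ∉ S ∩ Q
4 ∉ R and 4 ∉ (S ∩ Q), so 4 ∉ R ∩ (S ∩ Q)
4 ∈ (R Δ (S Δ (R ∪ P))) and 4 ∉ (R ∩ (S ∩ Q)), so 4 ∈ (R Δ (S Δ (R ∪ P))) Δ (R ∩ (S ∩ Q))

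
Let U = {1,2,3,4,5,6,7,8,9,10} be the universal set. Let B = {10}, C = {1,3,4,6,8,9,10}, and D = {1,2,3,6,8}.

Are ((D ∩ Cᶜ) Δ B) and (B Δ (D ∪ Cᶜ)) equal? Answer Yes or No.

No

Cᶜ = {2,5,7}
D ∩ Cᶜ = {2}
(D ∩ Cᶜ) Δ B = {2,10}
D ∪ Cᶜ = {1,2,3,5,6,7,8}
B Δ (D ∪ Cᶜ) = {1,2,3,5,6,7,8,10}
1 ∈ B Δ (D ∪ Cᶜ) but 1 ∉ (D ∩ Cᶜ) Δ B, so they differ.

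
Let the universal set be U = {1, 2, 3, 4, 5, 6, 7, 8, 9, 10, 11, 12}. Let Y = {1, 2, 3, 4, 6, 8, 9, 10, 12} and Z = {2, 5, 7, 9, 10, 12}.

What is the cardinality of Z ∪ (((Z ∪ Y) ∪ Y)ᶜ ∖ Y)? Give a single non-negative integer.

7

Z ∪ Y = {1, 2, 3, 4, 5, 6, 7, 8, 9, 10, 12}
(Z ∪ Y) ∪ Y = {1, 2, 3, 4, 5, 6, 7, 8, 9, 10, 12}
((Z ∪ Y) ∪ Y)ᶜ = {11}
((Z ∪ Y) ∪ Y)ᶜ ∖ Y = {11}
Z ∪ (((Z ∪ Y) ∪ Y)ᶜ ∖ Y) = {2, 5, 7, 9, 10, 11, 12}
|Z ∪ (((Z ∪ Y) ∪ Y)ᶜ ∖ Y)| = 7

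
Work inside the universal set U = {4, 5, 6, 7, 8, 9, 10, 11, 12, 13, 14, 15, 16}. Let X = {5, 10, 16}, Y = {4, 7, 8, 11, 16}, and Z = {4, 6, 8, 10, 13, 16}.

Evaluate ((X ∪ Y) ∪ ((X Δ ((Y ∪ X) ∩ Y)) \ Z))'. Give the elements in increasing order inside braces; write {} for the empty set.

{6, 9, 12, 13, 14, 15}

X ∪ Y = {4, 5, 7, 8, 10, 11, 16}
Y ∪ X = {4, 5, 7, 8, 10, 11, 16}
(Y ∪ X) ∩ Y = {4, 7, 8, 11, 16}
X Δ ((Y ∪ X) ∩ Y) = {4, 5, 7, 8, 10, 11}
(X Δ ((Y ∪ X) ∩ Y)) \ Z = {5, 7, 11}
(X ∪ Y) ∪ ((X Δ ((Y ∪ X) ∩ Y)) \ Z) = {4, 5, 7, 8, 10, 11, 16}
((X ∪ Y) ∪ ((X Δ ((Y ∪ X) ∩ Y)) \ Z))' = {6, 9, 12, 13, 14, 15}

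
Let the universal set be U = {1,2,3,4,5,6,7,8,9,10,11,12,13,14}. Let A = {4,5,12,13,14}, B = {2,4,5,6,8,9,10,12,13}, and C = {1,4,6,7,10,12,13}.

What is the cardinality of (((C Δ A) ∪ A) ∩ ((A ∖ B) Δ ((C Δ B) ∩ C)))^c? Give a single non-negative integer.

C Δ A = {1,5,6,7,10,14}
(C Δ A) ∪ A = {1,4,5,6,7,10,12,13,14}
A ∖ B = {14}
C Δ B = {1,2,5,7,8,9}
(C Δ B) ∩ C = {1,7}
(A ∖ B) Δ ((C Δ B) ∩ C) = {1,7,14}
((C Δ A) ∪ A) ∩ ((A ∖ B) Δ ((C Δ B) ∩ C)) = {1,7,14}
(((C Δ A) ∪ A) ∩ ((A ∖ B) Δ ((C Δ B) ∩ C)))^c = {2,3,4,5,6,8,9,10,11,12,13}
|(((C Δ A) ∪ A) ∩ ((A ∖ B) Δ ((C Δ B) ∩ C)))^c| = 11

11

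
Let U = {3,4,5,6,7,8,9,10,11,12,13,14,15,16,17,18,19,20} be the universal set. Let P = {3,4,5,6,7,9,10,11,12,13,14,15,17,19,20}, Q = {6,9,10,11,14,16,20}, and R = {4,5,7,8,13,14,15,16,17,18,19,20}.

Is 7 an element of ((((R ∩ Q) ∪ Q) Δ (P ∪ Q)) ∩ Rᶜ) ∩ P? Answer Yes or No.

No

7 ∈ R and 7 ∉ Q, so 7 ∉ R ∩ Q
7 ∉ (R ∩ Q) and 7 ∉ Q, so 7 ∉ (R ∩ Q) ∪ Q
7 ∈ P and 7 ∉ Q, so 7 ∈ P ∪ Q
7 ∉ ((R ∩ Q) ∪ Q) and 7 ∈ (P ∪ Q), so 7 ∈ ((R ∩ Q) ∪ Q) Δ (P ∪ Q)
7 ∈ R, so 7 ∉ Rᶜ
7 ∈ (((R ∩ Q) ∪ Q) Δ (P ∪ Q)) and 7 ∉ Rᶜ, so 7 ∉ (((R ∩ Q) ∪ Q) Δ (P ∪ Q)) ∩ Rᶜ
7 ∉ ((((R ∩ Q) ∪ Q) Δ (P ∪ Q)) ∩ Rᶜ) and 7 ∈ P, so 7 ∉ ((((R ∩ Q) ∪ Q) Δ (P ∪ Q)) ∩ Rᶜ) ∩ P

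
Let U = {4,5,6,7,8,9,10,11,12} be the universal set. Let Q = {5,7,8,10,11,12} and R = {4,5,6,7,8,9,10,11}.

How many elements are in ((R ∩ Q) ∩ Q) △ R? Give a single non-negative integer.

R ∩ Q = {5,7,8,10,11}
(R ∩ Q) ∩ Q = {5,7,8,10,11}
((R ∩ Q) ∩ Q) △ R = {4,6,9}
|((R ∩ Q) ∩ Q) △ R| = 3

3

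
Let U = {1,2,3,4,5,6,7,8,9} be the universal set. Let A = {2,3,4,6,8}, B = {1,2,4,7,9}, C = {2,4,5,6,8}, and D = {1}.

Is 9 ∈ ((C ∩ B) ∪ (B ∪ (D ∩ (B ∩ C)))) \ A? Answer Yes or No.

Yes

9 ∉ C and 9 ∈ B, so 9 ∉ C ∩ B
9 ∈ B and 9 ∉ C, so 9 ∉ B ∩ C
9 ∉ D and 9 ∉ (B ∩ C), so 9 ∉ D ∩ (B ∩ C)
9 ∈ B and 9 ∉ (D ∩ (B ∩ C)), so 9 ∈ B ∪ (D ∩ (B ∩ C))
9 ∉ (C ∩ B) and 9 ∈ (B ∪ (D ∩ (B ∩ C))), so 9 ∈ (C ∩ B) ∪ (B ∪ (D ∩ (B ∩ C)))
9 ∈ ((C ∩ B) ∪ (B ∪ (D ∩ (B ∩ C)))) and 9 ∉ A, so 9 ∈ ((C ∩ B) ∪ (B ∪ (D ∩ (B ∩ C)))) \ A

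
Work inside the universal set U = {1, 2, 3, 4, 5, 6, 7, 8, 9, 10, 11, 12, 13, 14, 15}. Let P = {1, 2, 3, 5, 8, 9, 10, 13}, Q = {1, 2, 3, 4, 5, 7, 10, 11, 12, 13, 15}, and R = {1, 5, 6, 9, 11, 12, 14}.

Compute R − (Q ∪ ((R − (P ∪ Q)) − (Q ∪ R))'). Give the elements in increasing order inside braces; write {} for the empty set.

P ∪ Q = {1, 2, 3, 4, 5, 7, 8, 9, 10, 11, 12, 13, 15}
R − (P ∪ Q) = {6, 14}
Q ∪ R = {1, 2, 3, 4, 5, 6, 7, 9, 10, 11, 12, 13, 14, 15}
(R − (P ∪ Q)) − (Q ∪ R) = {}
((R − (P ∪ Q)) − (Q ∪ R))' = {1, 2, 3, 4, 5, 6, 7, 8, 9, 10, 11, 12, 13, 14, 15}
Q ∪ ((R − (P ∪ Q)) − (Q ∪ R))' = {1, 2, 3, 4, 5, 6, 7, 8, 9, 10, 11, 12, 13, 14, 15}
R − (Q ∪ ((R − (P ∪ Q)) − (Q ∪ R))') = {}

{}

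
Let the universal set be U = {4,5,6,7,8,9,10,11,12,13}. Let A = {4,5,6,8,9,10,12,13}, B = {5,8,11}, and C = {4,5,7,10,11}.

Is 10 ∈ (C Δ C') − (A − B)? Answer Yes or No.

No

10 ∈ C, so 10 ∉ C'
10 ∈ C and 10 ∉ C', so 10 ∈ C Δ C'
10 ∈ A and 10 ∉ B, so 10 ∈ A − B
10 ∈ (C Δ C') and 10 ∈ (A − B), so 10 ∉ (C Δ C') − (A − B)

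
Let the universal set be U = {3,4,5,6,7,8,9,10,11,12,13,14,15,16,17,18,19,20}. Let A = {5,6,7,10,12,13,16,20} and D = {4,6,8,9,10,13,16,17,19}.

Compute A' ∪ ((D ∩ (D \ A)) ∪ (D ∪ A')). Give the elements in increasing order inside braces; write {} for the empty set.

A' = {3,4,8,9,11,14,15,17,18,19}
D \ A = {4,8,9,17,19}
D ∩ (D \ A) = {4,8,9,17,19}
D ∪ A' = {3,4,6,8,9,10,11,13,14,15,16,17,18,19}
(D ∩ (D \ A)) ∪ (D ∪ A') = {3,4,6,8,9,10,11,13,14,15,16,17,18,19}
A' ∪ ((D ∩ (D \ A)) ∪ (D ∪ A')) = {3,4,6,8,9,10,11,13,14,15,16,17,18,19}

{3,4,6,8,9,10,11,13,14,15,16,17,18,19}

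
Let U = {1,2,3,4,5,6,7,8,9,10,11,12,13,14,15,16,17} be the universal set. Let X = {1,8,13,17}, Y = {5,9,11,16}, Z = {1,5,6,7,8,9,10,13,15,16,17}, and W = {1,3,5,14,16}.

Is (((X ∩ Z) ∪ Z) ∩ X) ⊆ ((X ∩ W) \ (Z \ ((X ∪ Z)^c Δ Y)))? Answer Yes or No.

No

X ∩ Z = {1,8,13,17}
(X ∩ Z) ∪ Z = {1,5,6,7,8,9,10,13,15,16,17}
((X ∩ Z) ∪ Z) ∩ X = {1,8,13,17}
X ∩ W = {1}
X ∪ Z = {1,5,6,7,8,9,10,13,15,16,17}
(X ∪ Z)^c = {2,3,4,11,12,14}
(X ∪ Z)^c Δ Y = {2,3,4,5,9,12,14,16}
Z \ ((X ∪ Z)^c Δ Y) = {1,6,7,8,10,13,15,17}
(X ∩ W) \ (Z \ ((X ∪ Z)^c Δ Y)) = {}
1 ∈ ((X ∩ Z) ∪ Z) ∩ X but 1 ∉ (X ∩ W) \ (Z \ ((X ∪ Z)^c Δ Y)), so the inclusion fails.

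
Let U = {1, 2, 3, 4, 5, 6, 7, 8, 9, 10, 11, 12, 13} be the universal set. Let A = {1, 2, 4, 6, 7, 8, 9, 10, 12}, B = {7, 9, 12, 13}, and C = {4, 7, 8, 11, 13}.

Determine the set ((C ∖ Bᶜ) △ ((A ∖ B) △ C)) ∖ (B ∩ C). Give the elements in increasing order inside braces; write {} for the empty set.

{1, 2, 6, 10, 11}

Bᶜ = {1, 2, 3, 4, 5, 6, 8, 10, 11}
C ∖ Bᶜ = {7, 13}
A ∖ B = {1, 2, 4, 6, 8, 10}
(A ∖ B) △ C = {1, 2, 6, 7, 10, 11, 13}
(C ∖ Bᶜ) △ ((A ∖ B) △ C) = {1, 2, 6, 10, 11}
B ∩ C = {7, 13}
((C ∖ Bᶜ) △ ((A ∖ B) △ C)) ∖ (B ∩ C) = {1, 2, 6, 10, 11}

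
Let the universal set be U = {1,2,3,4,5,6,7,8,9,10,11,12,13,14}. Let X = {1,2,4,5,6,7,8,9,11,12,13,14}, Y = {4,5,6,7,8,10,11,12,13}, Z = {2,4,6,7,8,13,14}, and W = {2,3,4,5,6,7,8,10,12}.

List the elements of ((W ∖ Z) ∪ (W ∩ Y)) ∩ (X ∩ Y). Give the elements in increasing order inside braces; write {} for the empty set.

{4,5,6,7,8,12}

W ∖ Z = {3,5,10,12}
W ∩ Y = {4,5,6,7,8,10,12}
(W ∖ Z) ∪ (W ∩ Y) = {3,4,5,6,7,8,10,12}
X ∩ Y = {4,5,6,7,8,11,12,13}
((W ∖ Z) ∪ (W ∩ Y)) ∩ (X ∩ Y) = {4,5,6,7,8,12}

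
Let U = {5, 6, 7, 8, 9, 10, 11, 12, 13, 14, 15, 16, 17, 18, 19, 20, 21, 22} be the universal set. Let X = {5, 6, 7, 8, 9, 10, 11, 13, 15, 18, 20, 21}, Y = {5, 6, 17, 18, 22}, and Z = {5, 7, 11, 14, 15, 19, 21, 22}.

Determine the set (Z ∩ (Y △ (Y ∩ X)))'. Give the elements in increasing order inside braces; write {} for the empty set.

Y ∩ X = {5, 6, 18}
Y △ (Y ∩ X) = {17, 22}
Z ∩ (Y △ (Y ∩ X)) = {22}
(Z ∩ (Y △ (Y ∩ X)))' = {5, 6, 7, 8, 9, 10, 11, 12, 13, 14, 15, 16, 17, 18, 19, 20, 21}

{5, 6, 7, 8, 9, 10, 11, 12, 13, 14, 15, 16, 17, 18, 19, 20, 21}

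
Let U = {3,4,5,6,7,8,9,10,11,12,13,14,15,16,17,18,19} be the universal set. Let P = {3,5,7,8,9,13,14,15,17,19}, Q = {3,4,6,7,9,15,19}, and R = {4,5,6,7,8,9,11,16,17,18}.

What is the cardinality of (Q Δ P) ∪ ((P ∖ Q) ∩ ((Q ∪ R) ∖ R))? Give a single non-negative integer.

7

Q Δ P = {4,5,6,8,13,14,17}
P ∖ Q = {5,8,13,14,17}
Q ∪ R = {3,4,5,6,7,8,9,11,15,16,17,18,19}
(Q ∪ R) ∖ R = {3,15,19}
(P ∖ Q) ∩ ((Q ∪ R) ∖ R) = {}
(Q Δ P) ∪ ((P ∖ Q) ∩ ((Q ∪ R) ∖ R)) = {4,5,6,8,13,14,17}
|(Q Δ P) ∪ ((P ∖ Q) ∩ ((Q ∪ R) ∖ R))| = 7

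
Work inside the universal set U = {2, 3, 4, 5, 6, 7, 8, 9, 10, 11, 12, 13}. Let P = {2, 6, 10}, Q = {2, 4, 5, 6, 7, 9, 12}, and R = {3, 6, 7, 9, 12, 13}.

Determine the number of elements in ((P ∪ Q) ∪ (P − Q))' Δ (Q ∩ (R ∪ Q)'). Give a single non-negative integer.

4

P ∪ Q = {2, 4, 5, 6, 7, 9, 10, 12}
P − Q = {10}
(P ∪ Q) ∪ (P − Q) = {2, 4, 5, 6, 7, 9, 10, 12}
((P ∪ Q) ∪ (P − Q))' = {3, 8, 11, 13}
R ∪ Q = {2, 3, 4, 5, 6, 7, 9, 12, 13}
(R ∪ Q)' = {8, 10, 11}
Q ∩ (R ∪ Q)' = {}
((P ∪ Q) ∪ (P − Q))' Δ (Q ∩ (R ∪ Q)') = {3, 8, 11, 13}
|((P ∪ Q) ∪ (P − Q))' Δ (Q ∩ (R ∪ Q)')| = 4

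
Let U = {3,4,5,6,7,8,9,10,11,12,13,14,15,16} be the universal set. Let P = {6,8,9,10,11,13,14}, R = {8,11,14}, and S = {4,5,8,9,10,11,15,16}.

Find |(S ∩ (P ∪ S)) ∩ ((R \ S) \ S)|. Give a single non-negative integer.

0

P ∪ S = {4,5,6,8,9,10,11,13,14,15,16}
S ∩ (P ∪ S) = {4,5,8,9,10,11,15,16}
R \ S = {14}
(R \ S) \ S = {14}
(S ∩ (P ∪ S)) ∩ ((R \ S) \ S) = {}
|(S ∩ (P ∪ S)) ∩ ((R \ S) \ S)| = 0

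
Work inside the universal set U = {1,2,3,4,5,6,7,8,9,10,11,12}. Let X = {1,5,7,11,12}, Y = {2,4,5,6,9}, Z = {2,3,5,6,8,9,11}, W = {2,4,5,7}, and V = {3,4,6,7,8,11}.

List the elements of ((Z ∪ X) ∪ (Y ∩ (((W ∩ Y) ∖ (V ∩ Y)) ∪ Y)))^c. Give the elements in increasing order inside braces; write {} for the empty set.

{10}

Z ∪ X = {1,2,3,5,6,7,8,9,11,12}
W ∩ Y = {2,4,5}
V ∩ Y = {4,6}
(W ∩ Y) ∖ (V ∩ Y) = {2,5}
((W ∩ Y) ∖ (V ∩ Y)) ∪ Y = {2,4,5,6,9}
Y ∩ (((W ∩ Y) ∖ (V ∩ Y)) ∪ Y) = {2,4,5,6,9}
(Z ∪ X) ∪ (Y ∩ (((W ∩ Y) ∖ (V ∩ Y)) ∪ Y)) = {1,2,3,4,5,6,7,8,9,11,12}
((Z ∪ X) ∪ (Y ∩ (((W ∩ Y) ∖ (V ∩ Y)) ∪ Y)))^c = {10}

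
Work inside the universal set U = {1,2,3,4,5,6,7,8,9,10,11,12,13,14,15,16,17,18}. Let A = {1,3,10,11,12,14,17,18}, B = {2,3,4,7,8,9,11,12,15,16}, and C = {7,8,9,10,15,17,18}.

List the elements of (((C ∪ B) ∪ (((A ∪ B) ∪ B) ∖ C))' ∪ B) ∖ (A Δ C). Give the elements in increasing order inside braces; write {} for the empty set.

C ∪ B = {2,3,4,7,8,9,10,11,12,15,16,17,18}
A ∪ B = {1,2,3,4,7,8,9,10,11,12,14,15,16,17,18}
(A ∪ B) ∪ B = {1,2,3,4,7,8,9,10,11,12,14,15,16,17,18}
((A ∪ B) ∪ B) ∖ C = {1,2,3,4,11,12,14,16}
(C ∪ B) ∪ (((A ∪ B) ∪ B) ∖ C) = {1,2,3,4,7,8,9,10,11,12,14,15,16,17,18}
((C ∪ B) ∪ (((A ∪ B) ∪ B) ∖ C))' = {5,6,13}
((C ∪ B) ∪ (((A ∪ B) ∪ B) ∖ C))' ∪ B = {2,3,4,5,6,7,8,9,11,12,13,15,16}
A Δ C = {1,3,7,8,9,11,12,14,15}
(((C ∪ B) ∪ (((A ∪ B) ∪ B) ∖ C))' ∪ B) ∖ (A Δ C) = {2,4,5,6,13,16}

{2,4,5,6,13,16}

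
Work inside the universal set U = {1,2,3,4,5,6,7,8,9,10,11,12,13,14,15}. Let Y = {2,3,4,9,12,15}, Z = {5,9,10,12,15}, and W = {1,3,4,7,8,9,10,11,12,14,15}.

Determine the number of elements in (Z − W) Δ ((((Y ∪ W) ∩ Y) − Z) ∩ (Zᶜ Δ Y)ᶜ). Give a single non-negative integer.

Z − W = {5}
Y ∪ W = {1,2,3,4,7,8,9,10,11,12,14,15}
(Y ∪ W) ∩ Y = {2,3,4,9,12,15}
((Y ∪ W) ∩ Y) − Z = {2,3,4}
Zᶜ = {1,2,3,4,6,7,8,11,13,14}
Zᶜ Δ Y = {1,6,7,8,9,11,12,13,14,15}
(Zᶜ Δ Y)ᶜ = {2,3,4,5,10}
(((Y ∪ W) ∩ Y) − Z) ∩ (Zᶜ Δ Y)ᶜ = {2,3,4}
(Z − W) Δ ((((Y ∪ W) ∩ Y) − Z) ∩ (Zᶜ Δ Y)ᶜ) = {2,3,4,5}
|(Z − W) Δ ((((Y ∪ W) ∩ Y) − Z) ∩ (Zᶜ Δ Y)ᶜ)| = 4

4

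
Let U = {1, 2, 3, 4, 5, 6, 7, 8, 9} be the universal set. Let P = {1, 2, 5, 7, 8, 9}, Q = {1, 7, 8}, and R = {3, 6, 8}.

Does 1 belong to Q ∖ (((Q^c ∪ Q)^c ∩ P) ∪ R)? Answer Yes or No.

Yes

1 ∈ Q, so 1 ∉ Q^c
1 ∉ Q^c and 1 ∈ Q, so 1 ∈ Q^c ∪ Q
1 ∉ (Q^c ∪ Q)^c since 1 ∈ (Q^c ∪ Q)
1 ∉ (Q^c ∪ Q)^c and 1 ∈ P, so 1 ∉ (Q^c ∪ Q)^c ∩ P
1 ∉ ((Q^c ∪ Q)^c ∩ P) and 1 ∉ R, so 1 ∉ ((Q^c ∪ Q)^c ∩ P) ∪ R
1 ∈ Q and 1 ∉ (((Q^c ∪ Q)^c ∩ P) ∪ R), so 1 ∈ Q ∖ (((Q^c ∪ Q)^c ∩ P) ∪ R)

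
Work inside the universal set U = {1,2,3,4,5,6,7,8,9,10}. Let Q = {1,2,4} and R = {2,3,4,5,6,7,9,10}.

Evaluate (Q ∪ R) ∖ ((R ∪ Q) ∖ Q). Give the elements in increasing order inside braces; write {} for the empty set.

{1,2,4}

Q ∪ R = {1,2,3,4,5,6,7,9,10}
R ∪ Q = {1,2,3,4,5,6,7,9,10}
(R ∪ Q) ∖ Q = {3,5,6,7,9,10}
(Q ∪ R) ∖ ((R ∪ Q) ∖ Q) = {1,2,4}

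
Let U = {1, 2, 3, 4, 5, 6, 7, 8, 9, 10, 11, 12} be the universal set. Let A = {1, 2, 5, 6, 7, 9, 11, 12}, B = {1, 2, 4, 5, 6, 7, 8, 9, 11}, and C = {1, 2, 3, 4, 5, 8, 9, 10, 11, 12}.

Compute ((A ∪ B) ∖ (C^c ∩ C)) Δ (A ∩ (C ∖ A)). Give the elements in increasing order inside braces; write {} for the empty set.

{1, 2, 4, 5, 6, 7, 8, 9, 11, 12}

A ∪ B = {1, 2, 4, 5, 6, 7, 8, 9, 11, 12}
C^c = {6, 7}
C^c ∩ C = {}
(A ∪ B) ∖ (C^c ∩ C) = {1, 2, 4, 5, 6, 7, 8, 9, 11, 12}
C ∖ A = {3, 4, 8, 10}
A ∩ (C ∖ A) = {}
((A ∪ B) ∖ (C^c ∩ C)) Δ (A ∩ (C ∖ A)) = {1, 2, 4, 5, 6, 7, 8, 9, 11, 12}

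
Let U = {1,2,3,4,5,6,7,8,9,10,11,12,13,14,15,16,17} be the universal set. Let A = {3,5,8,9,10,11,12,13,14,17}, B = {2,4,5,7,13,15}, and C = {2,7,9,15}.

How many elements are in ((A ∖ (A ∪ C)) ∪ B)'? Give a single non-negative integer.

11

A ∪ C = {2,3,5,7,8,9,10,11,12,13,14,15,17}
A ∖ (A ∪ C) = {}
(A ∖ (A ∪ C)) ∪ B = {2,4,5,7,13,15}
((A ∖ (A ∪ C)) ∪ B)' = {1,3,6,8,9,10,11,12,14,16,17}
|((A ∖ (A ∪ C)) ∪ B)'| = 11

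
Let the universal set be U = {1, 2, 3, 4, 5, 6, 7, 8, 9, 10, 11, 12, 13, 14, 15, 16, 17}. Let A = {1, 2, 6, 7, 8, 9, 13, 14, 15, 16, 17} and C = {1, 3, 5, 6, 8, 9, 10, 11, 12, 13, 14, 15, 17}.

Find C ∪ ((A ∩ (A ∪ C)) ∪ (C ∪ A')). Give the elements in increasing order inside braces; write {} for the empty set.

A ∪ C = {1, 2, 3, 5, 6, 7, 8, 9, 10, 11, 12, 13, 14, 15, 16, 17}
A ∩ (A ∪ C) = {1, 2, 6, 7, 8, 9, 13, 14, 15, 16, 17}
A' = {3, 4, 5, 10, 11, 12}
C ∪ A' = {1, 3, 4, 5, 6, 8, 9, 10, 11, 12, 13, 14, 15, 17}
(A ∩ (A ∪ C)) ∪ (C ∪ A') = {1, 2, 3, 4, 5, 6, 7, 8, 9, 10, 11, 12, 13, 14, 15, 16, 17}
C ∪ ((A ∩ (A ∪ C)) ∪ (C ∪ A')) = {1, 2, 3, 4, 5, 6, 7, 8, 9, 10, 11, 12, 13, 14, 15, 16, 17}

{1, 2, 3, 4, 5, 6, 7, 8, 9, 10, 11, 12, 13, 14, 15, 16, 17}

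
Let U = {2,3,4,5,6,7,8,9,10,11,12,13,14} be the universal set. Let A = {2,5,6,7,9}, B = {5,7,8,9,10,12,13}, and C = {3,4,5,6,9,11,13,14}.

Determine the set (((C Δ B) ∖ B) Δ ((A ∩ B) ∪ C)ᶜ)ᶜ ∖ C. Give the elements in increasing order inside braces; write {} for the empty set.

C Δ B = {3,4,6,7,8,10,11,12,14}
(C Δ B) ∖ B = {3,4,6,11,14}
A ∩ B = {5,7,9}
(A ∩ B) ∪ C = {3,4,5,6,7,9,11,13,14}
((A ∩ B) ∪ C)ᶜ = {2,8,10,12}
((C Δ B) ∖ B) Δ ((A ∩ B) ∪ C)ᶜ = {2,3,4,6,8,10,11,12,14}
(((C Δ B) ∖ B) Δ ((A ∩ B) ∪ C)ᶜ)ᶜ = {5,7,9,13}
(((C Δ B) ∖ B) Δ ((A ∩ B) ∪ C)ᶜ)ᶜ ∖ C = {7}

{7}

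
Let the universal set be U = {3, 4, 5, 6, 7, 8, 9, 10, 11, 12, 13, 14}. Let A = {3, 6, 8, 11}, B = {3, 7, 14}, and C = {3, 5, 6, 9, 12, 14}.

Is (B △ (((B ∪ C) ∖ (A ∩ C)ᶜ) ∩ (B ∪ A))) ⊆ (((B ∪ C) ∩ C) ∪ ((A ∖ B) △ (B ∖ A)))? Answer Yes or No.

Yes

B ∪ C = {3, 5, 6, 7, 9, 12, 14}
A ∩ C = {3, 6}
(A ∩ C)ᶜ = {4, 5, 7, 8, 9, 10, 11, 12, 13, 14}
(B ∪ C) ∖ (A ∩ C)ᶜ = {3, 6}
B ∪ A = {3, 6, 7, 8, 11, 14}
((B ∪ C) ∖ (A ∩ C)ᶜ) ∩ (B ∪ A) = {3, 6}
B △ (((B ∪ C) ∖ (A ∩ C)ᶜ) ∩ (B ∪ A)) = {6, 7, 14}
(B ∪ C) ∩ C = {3, 5, 6, 9, 12, 14}
A ∖ B = {6, 8, 11}
B ∖ A = {7, 14}
(A ∖ B) △ (B ∖ A) = {6, 7, 8, 11, 14}
((B ∪ C) ∩ C) ∪ ((A ∖ B) △ (B ∖ A)) = {3, 5, 6, 7, 8, 9, 11, 12, 14}
Every element of {6, 7, 14} is in {3, 5, 6, 7, 8, 9, 11, 12, 14}, so B △ (((B ∪ C) ∖ (A ∩ C)ᶜ) ∩ (B ∪ A)) ⊆ ((B ∪ C) ∩ C) ∪ ((A ∖ B) △ (B ∖ A)).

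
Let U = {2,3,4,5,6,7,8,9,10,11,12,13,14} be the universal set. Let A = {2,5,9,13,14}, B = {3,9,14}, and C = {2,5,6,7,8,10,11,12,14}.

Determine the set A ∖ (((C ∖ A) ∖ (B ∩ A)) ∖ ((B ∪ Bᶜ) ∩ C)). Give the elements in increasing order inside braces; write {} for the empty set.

C ∖ A = {6,7,8,10,11,12}
B ∩ A = {9,14}
(C ∖ A) ∖ (B ∩ A) = {6,7,8,10,11,12}
Bᶜ = {2,4,5,6,7,8,10,11,12,13}
B ∪ Bᶜ = {2,3,4,5,6,7,8,9,10,11,12,13,14}
(B ∪ Bᶜ) ∩ C = {2,5,6,7,8,10,11,12,14}
((C ∖ A) ∖ (B ∩ A)) ∖ ((B ∪ Bᶜ) ∩ C) = {}
A ∖ (((C ∖ A) ∖ (B ∩ A)) ∖ ((B ∪ Bᶜ) ∩ C)) = {2,5,9,13,14}

{2,5,9,13,14}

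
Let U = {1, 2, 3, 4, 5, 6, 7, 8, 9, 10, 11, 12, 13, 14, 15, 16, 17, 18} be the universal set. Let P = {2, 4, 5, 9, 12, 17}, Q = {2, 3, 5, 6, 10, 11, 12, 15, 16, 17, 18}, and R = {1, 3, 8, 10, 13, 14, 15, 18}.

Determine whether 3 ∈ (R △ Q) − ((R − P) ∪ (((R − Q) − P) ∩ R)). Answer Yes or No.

No

3 ∈ R and 3 ∈ Q, so 3 ∉ R △ Q
3 ∈ R and 3 ∉ P, so 3 ∈ R − P
3 ∈ R and 3 ∈ Q, so 3 ∉ R − Q
3 ∉ (R − Q) and 3 ∉ P, so 3 ∉ (R − Q) − P
3 ∉ ((R − Q) − P) and 3 ∈ R, so 3 ∉ ((R − Q) − P) ∩ R
3 ∈ (R − P) and 3 ∉ (((R − Q) − P) ∩ R), so 3 ∈ (R − P) ∪ (((R − Q) − P) ∩ R)
3 ∉ (R △ Q) and 3 ∈ ((R − P) ∪ (((R − Q) − P) ∩ R)), so 3 ∉ (R △ Q) − ((R − P) ∪ (((R − Q) − P) ∩ R))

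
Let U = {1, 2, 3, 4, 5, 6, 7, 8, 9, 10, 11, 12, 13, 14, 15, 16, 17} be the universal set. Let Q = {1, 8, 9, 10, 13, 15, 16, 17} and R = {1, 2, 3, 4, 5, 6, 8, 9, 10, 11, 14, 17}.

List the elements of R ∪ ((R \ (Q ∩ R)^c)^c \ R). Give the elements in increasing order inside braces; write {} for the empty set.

{1, 2, 3, 4, 5, 6, 7, 8, 9, 10, 11, 12, 13, 14, 15, 16, 17}

Q ∩ R = {1, 8, 9, 10, 17}
(Q ∩ R)^c = {2, 3, 4, 5, 6, 7, 11, 12, 13, 14, 15, 16}
R \ (Q ∩ R)^c = {1, 8, 9, 10, 17}
(R \ (Q ∩ R)^c)^c = {2, 3, 4, 5, 6, 7, 11, 12, 13, 14, 15, 16}
(R \ (Q ∩ R)^c)^c \ R = {7, 12, 13, 15, 16}
R ∪ ((R \ (Q ∩ R)^c)^c \ R) = {1, 2, 3, 4, 5, 6, 7, 8, 9, 10, 11, 12, 13, 14, 15, 16, 17}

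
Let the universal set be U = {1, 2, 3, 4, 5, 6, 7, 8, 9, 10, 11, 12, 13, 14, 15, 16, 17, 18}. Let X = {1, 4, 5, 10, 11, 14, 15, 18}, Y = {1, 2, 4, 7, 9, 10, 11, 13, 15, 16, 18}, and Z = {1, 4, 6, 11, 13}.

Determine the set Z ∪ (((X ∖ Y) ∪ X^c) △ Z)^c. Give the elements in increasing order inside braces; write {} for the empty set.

X ∖ Y = {5, 14}
X^c = {2, 3, 6, 7, 8, 9, 12, 13, 16, 17}
(X ∖ Y) ∪ X^c = {2, 3, 5, 6, 7, 8, 9, 12, 13, 14, 16, 17}
((X ∖ Y) ∪ X^c) △ Z = {1, 2, 3, 4, 5, 7, 8, 9, 11, 12, 14, 16, 17}
(((X ∖ Y) ∪ X^c) △ Z)^c = {6, 10, 13, 15, 18}
Z ∪ (((X ∖ Y) ∪ X^c) △ Z)^c = {1, 4, 6, 10, 11, 13, 15, 18}

{1, 4, 6, 10, 11, 13, 15, 18}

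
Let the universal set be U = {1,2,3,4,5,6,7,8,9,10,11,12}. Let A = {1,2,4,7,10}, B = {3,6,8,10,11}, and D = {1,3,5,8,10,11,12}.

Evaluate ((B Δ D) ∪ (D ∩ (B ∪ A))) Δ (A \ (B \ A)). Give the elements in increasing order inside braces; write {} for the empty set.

{2,3,4,5,6,7,8,11,12}

B Δ D = {1,5,6,12}
B ∪ A = {1,2,3,4,6,7,8,10,11}
D ∩ (B ∪ A) = {1,3,8,10,11}
(B Δ D) ∪ (D ∩ (B ∪ A)) = {1,3,5,6,8,10,11,12}
B \ A = {3,6,8,11}
A \ (B \ A) = {1,2,4,7,10}
((B Δ D) ∪ (D ∩ (B ∪ A))) Δ (A \ (B \ A)) = {2,3,4,5,6,7,8,11,12}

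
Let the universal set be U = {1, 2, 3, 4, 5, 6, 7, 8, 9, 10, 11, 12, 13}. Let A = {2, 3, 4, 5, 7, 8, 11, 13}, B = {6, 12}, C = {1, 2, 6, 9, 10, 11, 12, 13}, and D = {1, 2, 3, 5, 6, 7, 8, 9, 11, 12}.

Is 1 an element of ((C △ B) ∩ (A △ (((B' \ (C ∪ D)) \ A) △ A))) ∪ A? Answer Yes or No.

No

1 ∈ C and 1 ∉ B, so 1 ∈ C △ B
1 ∉ B, so 1 ∈ B'
1 ∈ C and 1 ∈ D, so 1 ∈ C ∪ D
1 ∈ B' and 1 ∈ (C ∪ D), so 1 ∉ B' \ (C ∪ D)
1 ∉ (B' \ (C ∪ D)) and 1 ∉ A, so 1 ∉ (B' \ (C ∪ D)) \ A
1 ∉ ((B' \ (C ∪ D)) \ A) and 1 ∉ A, so 1 ∉ ((B' \ (C ∪ D)) \ A) △ A
1 ∉ A and 1 ∉ (((B' \ (C ∪ D)) \ A) △ A), so 1 ∉ A △ (((B' \ (C ∪ D)) \ A) △ A)
1 ∈ (C △ B) and 1 ∉ (A △ (((B' \ (C ∪ D)) \ A) △ A)), so 1 ∉ (C △ B) ∩ (A △ (((B' \ (C ∪ D)) \ A) △ A))
1 ∉ ((C △ B) ∩ (A △ (((B' \ (C ∪ D)) \ A) △ A))) and 1 ∉ A, so 1 ∉ ((C △ B) ∩ (A △ (((B' \ (C ∪ D)) \ A) △ A))) ∪ A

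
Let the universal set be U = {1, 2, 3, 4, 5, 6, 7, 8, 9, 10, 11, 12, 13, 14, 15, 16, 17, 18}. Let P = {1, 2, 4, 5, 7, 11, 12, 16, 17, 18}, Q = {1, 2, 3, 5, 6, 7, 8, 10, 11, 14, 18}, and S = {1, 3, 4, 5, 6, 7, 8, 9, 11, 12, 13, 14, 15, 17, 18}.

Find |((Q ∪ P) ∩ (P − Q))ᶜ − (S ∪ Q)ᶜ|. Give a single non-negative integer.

Q ∪ P = {1, 2, 3, 4, 5, 6, 7, 8, 10, 11, 12, 14, 16, 17, 18}
P − Q = {4, 12, 16, 17}
(Q ∪ P) ∩ (P − Q) = {4, 12, 16, 17}
((Q ∪ P) ∩ (P − Q))ᶜ = {1, 2, 3, 5, 6, 7, 8, 9, 10, 11, 13, 14, 15, 18}
S ∪ Q = {1, 2, 3, 4, 5, 6, 7, 8, 9, 10, 11, 12, 13, 14, 15, 17, 18}
(S ∪ Q)ᶜ = {16}
((Q ∪ P) ∩ (P − Q))ᶜ − (S ∪ Q)ᶜ = {1, 2, 3, 5, 6, 7, 8, 9, 10, 11, 13, 14, 15, 18}
|((Q ∪ P) ∩ (P − Q))ᶜ − (S ∪ Q)ᶜ| = 14

14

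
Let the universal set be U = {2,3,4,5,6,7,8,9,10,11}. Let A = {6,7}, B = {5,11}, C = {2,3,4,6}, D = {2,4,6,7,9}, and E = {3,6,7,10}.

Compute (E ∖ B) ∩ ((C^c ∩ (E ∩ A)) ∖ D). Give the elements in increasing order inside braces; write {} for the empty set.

{}

E ∖ B = {3,6,7,10}
C^c = {5,7,8,9,10,11}
E ∩ A = {6,7}
C^c ∩ (E ∩ A) = {7}
(C^c ∩ (E ∩ A)) ∖ D = {}
(E ∖ B) ∩ ((C^c ∩ (E ∩ A)) ∖ D) = {}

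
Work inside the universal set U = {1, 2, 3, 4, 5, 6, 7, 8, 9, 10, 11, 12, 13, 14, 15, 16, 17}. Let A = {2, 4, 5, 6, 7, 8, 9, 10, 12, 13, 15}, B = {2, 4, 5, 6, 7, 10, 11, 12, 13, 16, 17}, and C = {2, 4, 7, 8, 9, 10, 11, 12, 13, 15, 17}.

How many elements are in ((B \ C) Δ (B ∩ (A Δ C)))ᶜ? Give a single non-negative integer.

B \ C = {5, 6, 16}
A Δ C = {5, 6, 11, 17}
B ∩ (A Δ C) = {5, 6, 11, 17}
(B \ C) Δ (B ∩ (A Δ C)) = {11, 16, 17}
((B \ C) Δ (B ∩ (A Δ C)))ᶜ = {1, 2, 3, 4, 5, 6, 7, 8, 9, 10, 12, 13, 14, 15}
|((B \ C) Δ (B ∩ (A Δ C)))ᶜ| = 14

14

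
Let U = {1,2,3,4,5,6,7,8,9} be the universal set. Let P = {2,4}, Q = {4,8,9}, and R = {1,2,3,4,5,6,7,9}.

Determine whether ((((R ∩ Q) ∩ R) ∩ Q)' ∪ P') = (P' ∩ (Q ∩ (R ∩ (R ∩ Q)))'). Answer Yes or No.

No

R ∩ Q = {4,9}
(R ∩ Q) ∩ R = {4,9}
((R ∩ Q) ∩ R) ∩ Q = {4,9}
(((R ∩ Q) ∩ R) ∩ Q)' = {1,2,3,5,6,7,8}
P' = {1,3,5,6,7,8,9}
(((R ∩ Q) ∩ R) ∩ Q)' ∪ P' = {1,2,3,5,6,7,8,9}
R ∩ (R ∩ Q) = {4,9}
Q ∩ (R ∩ (R ∩ Q)) = {4,9}
(Q ∩ (R ∩ (R ∩ Q)))' = {1,2,3,5,6,7,8}
P' ∩ (Q ∩ (R ∩ (R ∩ Q)))' = {1,3,5,6,7,8}
2 ∈ (((R ∩ Q) ∩ R) ∩ Q)' ∪ P' but 2 ∉ P' ∩ (Q ∩ (R ∩ (R ∩ Q)))', so they differ.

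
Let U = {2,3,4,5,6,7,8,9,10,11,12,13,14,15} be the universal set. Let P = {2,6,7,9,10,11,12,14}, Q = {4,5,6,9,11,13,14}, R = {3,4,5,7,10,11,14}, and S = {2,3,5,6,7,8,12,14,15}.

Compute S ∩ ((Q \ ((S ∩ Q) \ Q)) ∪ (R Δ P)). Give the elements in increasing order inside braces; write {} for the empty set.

{2,3,5,6,12,14}

S ∩ Q = {5,6,14}
(S ∩ Q) \ Q = {}
Q \ ((S ∩ Q) \ Q) = {4,5,6,9,11,13,14}
R Δ P = {2,3,4,5,6,9,12}
(Q \ ((S ∩ Q) \ Q)) ∪ (R Δ P) = {2,3,4,5,6,9,11,12,13,14}
S ∩ ((Q \ ((S ∩ Q) \ Q)) ∪ (R Δ P)) = {2,3,5,6,12,14}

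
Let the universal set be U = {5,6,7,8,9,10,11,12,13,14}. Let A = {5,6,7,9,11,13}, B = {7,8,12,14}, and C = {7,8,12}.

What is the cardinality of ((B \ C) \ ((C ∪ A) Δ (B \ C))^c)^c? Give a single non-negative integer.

B \ C = {14}
C ∪ A = {5,6,7,8,9,11,12,13}
(C ∪ A) Δ (B \ C) = {5,6,7,8,9,11,12,13,14}
((C ∪ A) Δ (B \ C))^c = {10}
(B \ C) \ ((C ∪ A) Δ (B \ C))^c = {14}
((B \ C) \ ((C ∪ A) Δ (B \ C))^c)^c = {5,6,7,8,9,10,11,12,13}
|((B \ C) \ ((C ∪ A) Δ (B \ C))^c)^c| = 9

9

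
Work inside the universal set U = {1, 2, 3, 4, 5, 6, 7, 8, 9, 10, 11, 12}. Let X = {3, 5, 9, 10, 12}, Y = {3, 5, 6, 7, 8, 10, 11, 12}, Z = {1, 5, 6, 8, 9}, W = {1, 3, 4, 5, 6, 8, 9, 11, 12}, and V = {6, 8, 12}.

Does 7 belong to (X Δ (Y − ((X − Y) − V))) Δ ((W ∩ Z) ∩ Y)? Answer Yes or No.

Yes

7 ∉ X and 7 ∈ Y, so 7 ∉ X − Y
7 ∉ (X − Y) and 7 ∉ V, so 7 ∉ (X − Y) − V
7 ∈ Y and 7 ∉ ((X − Y) − V), so 7 ∈ Y − ((X − Y) − V)
7 ∉ X and 7 ∈ (Y − ((X − Y) − V)), so 7 ∈ X Δ (Y − ((X − Y) − V))
7 ∉ W and 7 ∉ Z, so 7 ∉ W ∩ Z
7 ∉ (W ∩ Z) and 7 ∈ Y, so 7 ∉ (W ∩ Z) ∩ Y
7 ∈ (X Δ (Y − ((X − Y) − V))) and 7 ∉ ((W ∩ Z) ∩ Y), so 7 ∈ (X Δ (Y − ((X − Y) − V))) Δ ((W ∩ Z) ∩ Y)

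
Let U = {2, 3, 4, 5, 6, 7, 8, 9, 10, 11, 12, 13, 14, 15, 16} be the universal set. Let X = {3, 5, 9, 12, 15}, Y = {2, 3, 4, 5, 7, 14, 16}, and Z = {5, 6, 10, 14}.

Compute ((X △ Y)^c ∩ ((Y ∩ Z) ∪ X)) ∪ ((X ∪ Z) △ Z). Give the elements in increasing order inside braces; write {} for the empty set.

X △ Y = {2, 4, 7, 9, 12, 14, 15, 16}
(X △ Y)^c = {3, 5, 6, 8, 10, 11, 13}
Y ∩ Z = {5, 14}
(Y ∩ Z) ∪ X = {3, 5, 9, 12, 14, 15}
(X △ Y)^c ∩ ((Y ∩ Z) ∪ X) = {3, 5}
X ∪ Z = {3, 5, 6, 9, 10, 12, 14, 15}
(X ∪ Z) △ Z = {3, 9, 12, 15}
((X △ Y)^c ∩ ((Y ∩ Z) ∪ X)) ∪ ((X ∪ Z) △ Z) = {3, 5, 9, 12, 15}

{3, 5, 9, 12, 15}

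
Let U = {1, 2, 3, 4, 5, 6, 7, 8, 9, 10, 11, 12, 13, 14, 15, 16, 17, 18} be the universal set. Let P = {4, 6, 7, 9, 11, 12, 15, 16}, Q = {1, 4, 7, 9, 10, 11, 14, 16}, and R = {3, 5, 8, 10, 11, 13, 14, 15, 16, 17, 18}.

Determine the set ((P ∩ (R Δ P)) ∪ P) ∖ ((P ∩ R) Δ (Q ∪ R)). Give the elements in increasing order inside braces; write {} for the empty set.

{6, 11, 12, 15, 16}

R Δ P = {3, 4, 5, 6, 7, 8, 9, 10, 12, 13, 14, 17, 18}
P ∩ (R Δ P) = {4, 6, 7, 9, 12}
(P ∩ (R Δ P)) ∪ P = {4, 6, 7, 9, 11, 12, 15, 16}
P ∩ R = {11, 15, 16}
Q ∪ R = {1, 3, 4, 5, 7, 8, 9, 10, 11, 13, 14, 15, 16, 17, 18}
(P ∩ R) Δ (Q ∪ R) = {1, 3, 4, 5, 7, 8, 9, 10, 13, 14, 17, 18}
((P ∩ (R Δ P)) ∪ P) ∖ ((P ∩ R) Δ (Q ∪ R)) = {6, 11, 12, 15, 16}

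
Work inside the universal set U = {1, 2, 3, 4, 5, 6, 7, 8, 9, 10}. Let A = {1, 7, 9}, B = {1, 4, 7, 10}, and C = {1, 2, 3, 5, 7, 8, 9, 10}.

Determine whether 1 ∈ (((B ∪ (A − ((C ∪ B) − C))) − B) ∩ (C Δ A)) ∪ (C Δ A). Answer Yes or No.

No

1 ∈ C and 1 ∈ B, so 1 ∈ C ∪ B
1 ∈ (C ∪ B) and 1 ∈ C, so 1 ∉ (C ∪ B) − C
1 ∈ A and 1 ∉ ((C ∪ B) − C), so 1 ∈ A − ((C ∪ B) − C)
1 ∈ B and 1 ∈ (A − ((C ∪ B) − C)), so 1 ∈ B ∪ (A − ((C ∪ B) − C))
1 ∈ (B ∪ (A − ((C ∪ B) − C))) and 1 ∈ B, so 1 ∉ (B ∪ (A − ((C ∪ B) − C))) − B
1 ∈ C and 1 ∈ A, so 1 ∉ C Δ A
1 ∉ ((B ∪ (A − ((C ∪ B) − C))) − B) and 1 ∉ (C Δ A), so 1 ∉ ((B ∪ (A − ((C ∪ B) − C))) − B) ∩ (C Δ A)
1 ∈ C and 1 ∈ A, so 1 ∉ C Δ A
1 ∉ (((B ∪ (A − ((C ∪ B) − C))) − B) ∩ (C Δ A)) and 1 ∉ (C Δ A), so 1 ∉ (((B ∪ (A − ((C ∪ B) − C))) − B) ∩ (C Δ A)) ∪ (C Δ A)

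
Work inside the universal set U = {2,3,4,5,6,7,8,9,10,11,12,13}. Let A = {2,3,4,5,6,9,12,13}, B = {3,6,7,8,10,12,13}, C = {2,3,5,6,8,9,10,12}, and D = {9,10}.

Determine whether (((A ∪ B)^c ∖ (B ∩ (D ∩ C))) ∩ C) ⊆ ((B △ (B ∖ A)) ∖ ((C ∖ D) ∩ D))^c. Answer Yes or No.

A ∪ B = {2,3,4,5,6,7,8,9,10,12,13}
(A ∪ B)^c = {11}
D ∩ C = {9,10}
B ∩ (D ∩ C) = {10}
(A ∪ B)^c ∖ (B ∩ (D ∩ C)) = {11}
((A ∪ B)^c ∖ (B ∩ (D ∩ C))) ∩ C = {}
B ∖ A = {7,8,10}
B △ (B ∖ A) = {3,6,12,13}
C ∖ D = {2,3,5,6,8,12}
(C ∖ D) ∩ D = {}
(B △ (B ∖ A)) ∖ ((C ∖ D) ∩ D) = {3,6,12,13}
((B △ (B ∖ A)) ∖ ((C ∖ D) ∩ D))^c = {2,4,5,7,8,9,10,11}
Every element of {} is in {2,4,5,7,8,9,10,11}, so ((A ∪ B)^c ∖ (B ∩ (D ∩ C))) ∩ C ⊆ ((B △ (B ∖ A)) ∖ ((C ∖ D) ∩ D))^c.

Yes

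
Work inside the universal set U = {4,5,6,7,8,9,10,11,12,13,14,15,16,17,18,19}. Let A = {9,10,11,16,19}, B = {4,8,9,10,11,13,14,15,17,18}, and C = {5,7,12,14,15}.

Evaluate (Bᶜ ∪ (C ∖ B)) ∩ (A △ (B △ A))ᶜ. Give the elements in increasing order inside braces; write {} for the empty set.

{5,6,7,12,16,19}

Bᶜ = {5,6,7,12,16,19}
C ∖ B = {5,7,12}
Bᶜ ∪ (C ∖ B) = {5,6,7,12,16,19}
B △ A = {4,8,13,14,15,16,17,18,19}
A △ (B △ A) = {4,8,9,10,11,13,14,15,17,18}
(A △ (B △ A))ᶜ = {5,6,7,12,16,19}
(Bᶜ ∪ (C ∖ B)) ∩ (A △ (B △ A))ᶜ = {5,6,7,12,16,19}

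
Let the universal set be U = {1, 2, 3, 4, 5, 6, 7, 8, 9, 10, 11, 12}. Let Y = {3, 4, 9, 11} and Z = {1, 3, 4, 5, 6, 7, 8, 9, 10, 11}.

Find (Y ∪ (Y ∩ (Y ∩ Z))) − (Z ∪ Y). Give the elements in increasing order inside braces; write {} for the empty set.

{}

Y ∩ Z = {3, 4, 9, 11}
Y ∩ (Y ∩ Z) = {3, 4, 9, 11}
Y ∪ (Y ∩ (Y ∩ Z)) = {3, 4, 9, 11}
Z ∪ Y = {1, 3, 4, 5, 6, 7, 8, 9, 10, 11}
(Y ∪ (Y ∩ (Y ∩ Z))) − (Z ∪ Y) = {}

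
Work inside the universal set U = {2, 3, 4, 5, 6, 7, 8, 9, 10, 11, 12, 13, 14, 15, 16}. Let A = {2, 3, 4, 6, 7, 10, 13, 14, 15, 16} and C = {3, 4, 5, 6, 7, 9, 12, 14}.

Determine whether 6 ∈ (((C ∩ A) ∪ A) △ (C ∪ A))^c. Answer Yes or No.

6 ∈ C and 6 ∈ A, so 6 ∈ C ∩ A
6 ∈ (C ∩ A) and 6 ∈ A, so 6 ∈ (C ∩ A) ∪ A
6 ∈ C and 6 ∈ A, so 6 ∈ C ∪ A
6 ∈ ((C ∩ A) ∪ A) and 6 ∈ (C ∪ A), so 6 ∉ ((C ∩ A) ∪ A) △ (C ∪ A)
6 ∈ (((C ∩ A) ∪ A) △ (C ∪ A))^c since 6 ∉ (((C ∩ A) ∪ A) △ (C ∪ A))

Yes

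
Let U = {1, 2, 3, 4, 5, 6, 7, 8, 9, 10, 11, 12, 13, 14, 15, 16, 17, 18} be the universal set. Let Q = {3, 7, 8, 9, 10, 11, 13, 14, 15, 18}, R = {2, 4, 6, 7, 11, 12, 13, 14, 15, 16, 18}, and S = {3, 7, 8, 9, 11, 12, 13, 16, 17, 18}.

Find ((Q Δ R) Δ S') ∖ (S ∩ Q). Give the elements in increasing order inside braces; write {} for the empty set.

{1, 5, 12, 14, 15, 16}

Q Δ R = {2, 3, 4, 6, 8, 9, 10, 12, 16}
S' = {1, 2, 4, 5, 6, 10, 14, 15}
(Q Δ R) Δ S' = {1, 3, 5, 8, 9, 12, 14, 15, 16}
S ∩ Q = {3, 7, 8, 9, 11, 13, 18}
((Q Δ R) Δ S') ∖ (S ∩ Q) = {1, 5, 12, 14, 15, 16}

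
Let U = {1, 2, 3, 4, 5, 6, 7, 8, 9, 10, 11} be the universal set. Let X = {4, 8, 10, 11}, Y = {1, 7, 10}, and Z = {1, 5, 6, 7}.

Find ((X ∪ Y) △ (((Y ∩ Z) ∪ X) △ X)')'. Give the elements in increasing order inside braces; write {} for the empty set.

X ∪ Y = {1, 4, 7, 8, 10, 11}
Y ∩ Z = {1, 7}
(Y ∩ Z) ∪ X = {1, 4, 7, 8, 10, 11}
((Y ∩ Z) ∪ X) △ X = {1, 7}
(((Y ∩ Z) ∪ X) △ X)' = {2, 3, 4, 5, 6, 8, 9, 10, 11}
(X ∪ Y) △ (((Y ∩ Z) ∪ X) △ X)' = {1, 2, 3, 5, 6, 7, 9}
((X ∪ Y) △ (((Y ∩ Z) ∪ X) △ X)')' = {4, 8, 10, 11}

{4, 8, 10, 11}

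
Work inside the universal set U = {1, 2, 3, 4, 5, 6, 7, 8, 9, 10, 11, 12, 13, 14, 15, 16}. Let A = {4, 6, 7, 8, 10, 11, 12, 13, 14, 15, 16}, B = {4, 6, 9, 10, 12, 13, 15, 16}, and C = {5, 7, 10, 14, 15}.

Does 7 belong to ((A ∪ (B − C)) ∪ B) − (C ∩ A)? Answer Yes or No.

7 ∉ B and 7 ∈ C, so 7 ∉ B − C
7 ∈ A and 7 ∉ (B − C), so 7 ∈ A ∪ (B − C)
7 ∈ (A ∪ (B − C)) and 7 ∉ B, so 7 ∈ (A ∪ (B − C)) ∪ B
7 ∈ C and 7 ∈ A, so 7 ∈ C ∩ A
7 ∈ ((A ∪ (B − C)) ∪ B) and 7 ∈ (C ∩ A), so 7 ∉ ((A ∪ (B − C)) ∪ B) − (C ∩ A)

No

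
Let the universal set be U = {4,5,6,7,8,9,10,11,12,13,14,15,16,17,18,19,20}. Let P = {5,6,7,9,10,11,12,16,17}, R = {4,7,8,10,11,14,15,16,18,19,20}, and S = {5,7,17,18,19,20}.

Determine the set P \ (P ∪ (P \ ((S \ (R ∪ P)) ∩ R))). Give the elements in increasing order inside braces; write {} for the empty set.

R ∪ P = {4,5,6,7,8,9,10,11,12,14,15,16,17,18,19,20}
S \ (R ∪ P) = {}
(S \ (R ∪ P)) ∩ R = {}
P \ ((S \ (R ∪ P)) ∩ R) = {5,6,7,9,10,11,12,16,17}
P ∪ (P \ ((S \ (R ∪ P)) ∩ R)) = {5,6,7,9,10,11,12,16,17}
P \ (P ∪ (P \ ((S \ (R ∪ P)) ∩ R))) = {}

{}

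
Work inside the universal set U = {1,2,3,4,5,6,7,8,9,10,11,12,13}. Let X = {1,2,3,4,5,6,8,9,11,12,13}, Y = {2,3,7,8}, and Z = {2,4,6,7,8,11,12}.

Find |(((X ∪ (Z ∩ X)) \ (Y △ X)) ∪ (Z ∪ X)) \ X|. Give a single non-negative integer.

1

Z ∩ X = {2,4,6,8,11,12}
X ∪ (Z ∩ X) = {1,2,3,4,5,6,8,9,11,12,13}
Y △ X = {1,4,5,6,7,9,11,12,13}
(X ∪ (Z ∩ X)) \ (Y △ X) = {2,3,8}
Z ∪ X = {1,2,3,4,5,6,7,8,9,11,12,13}
((X ∪ (Z ∩ X)) \ (Y △ X)) ∪ (Z ∪ X) = {1,2,3,4,5,6,7,8,9,11,12,13}
(((X ∪ (Z ∩ X)) \ (Y △ X)) ∪ (Z ∪ X)) \ X = {7}
|(((X ∪ (Z ∩ X)) \ (Y △ X)) ∪ (Z ∪ X)) \ X| = 1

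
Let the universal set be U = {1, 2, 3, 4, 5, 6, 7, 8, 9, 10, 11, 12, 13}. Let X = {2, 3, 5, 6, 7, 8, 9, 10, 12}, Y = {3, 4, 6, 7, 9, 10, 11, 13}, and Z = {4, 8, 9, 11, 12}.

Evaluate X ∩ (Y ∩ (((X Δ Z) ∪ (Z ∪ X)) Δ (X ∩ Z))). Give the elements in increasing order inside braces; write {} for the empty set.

X Δ Z = {2, 3, 4, 5, 6, 7, 10, 11}
Z ∪ X = {2, 3, 4, 5, 6, 7, 8, 9, 10, 11, 12}
(X Δ Z) ∪ (Z ∪ X) = {2, 3, 4, 5, 6, 7, 8, 9, 10, 11, 12}
X ∩ Z = {8, 9, 12}
((X Δ Z) ∪ (Z ∪ X)) Δ (X ∩ Z) = {2, 3, 4, 5, 6, 7, 10, 11}
Y ∩ (((X Δ Z) ∪ (Z ∪ X)) Δ (X ∩ Z)) = {3, 4, 6, 7, 10, 11}
X ∩ (Y ∩ (((X Δ Z) ∪ (Z ∪ X)) Δ (X ∩ Z))) = {3, 6, 7, 10}

{3, 6, 7, 10}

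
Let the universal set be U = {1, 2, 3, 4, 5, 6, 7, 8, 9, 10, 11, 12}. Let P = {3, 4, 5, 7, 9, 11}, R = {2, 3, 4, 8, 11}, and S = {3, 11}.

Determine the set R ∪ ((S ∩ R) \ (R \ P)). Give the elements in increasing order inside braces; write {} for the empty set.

{2, 3, 4, 8, 11}

S ∩ R = {3, 11}
R \ P = {2, 8}
(S ∩ R) \ (R \ P) = {3, 11}
R ∪ ((S ∩ R) \ (R \ P)) = {2, 3, 4, 8, 11}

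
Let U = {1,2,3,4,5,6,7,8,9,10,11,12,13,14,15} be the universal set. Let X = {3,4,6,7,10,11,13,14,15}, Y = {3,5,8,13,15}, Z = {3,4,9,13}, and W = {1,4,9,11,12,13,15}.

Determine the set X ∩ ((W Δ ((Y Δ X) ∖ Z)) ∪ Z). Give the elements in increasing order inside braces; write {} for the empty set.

{3,4,6,7,10,13,14,15}

Y Δ X = {4,5,6,7,8,10,11,14}
(Y Δ X) ∖ Z = {5,6,7,8,10,11,14}
W Δ ((Y Δ X) ∖ Z) = {1,4,5,6,7,8,9,10,12,13,14,15}
(W Δ ((Y Δ X) ∖ Z)) ∪ Z = {1,3,4,5,6,7,8,9,10,12,13,14,15}
X ∩ ((W Δ ((Y Δ X) ∖ Z)) ∪ Z) = {3,4,6,7,10,13,14,15}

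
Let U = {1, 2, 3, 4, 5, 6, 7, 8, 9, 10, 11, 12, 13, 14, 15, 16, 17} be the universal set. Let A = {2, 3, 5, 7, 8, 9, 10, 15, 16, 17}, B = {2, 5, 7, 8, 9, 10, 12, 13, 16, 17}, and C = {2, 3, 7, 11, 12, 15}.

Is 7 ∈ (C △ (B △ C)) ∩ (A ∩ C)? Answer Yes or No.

7 ∈ B and 7 ∈ C, so 7 ∉ B △ C
7 ∈ C and 7 ∉ (B △ C), so 7 ∈ C △ (B △ C)
7 ∈ A and 7 ∈ C, so 7 ∈ A ∩ C
7 ∈ (C △ (B △ C)) and 7 ∈ (A ∩ C), so 7 ∈ (C △ (B △ C)) ∩ (A ∩ C)

Yes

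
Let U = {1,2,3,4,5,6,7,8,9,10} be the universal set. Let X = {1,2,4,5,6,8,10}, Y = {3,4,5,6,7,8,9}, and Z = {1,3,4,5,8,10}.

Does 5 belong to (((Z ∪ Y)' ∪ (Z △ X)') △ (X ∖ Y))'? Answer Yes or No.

No

5 ∈ Z and 5 ∈ Y, so 5 ∈ Z ∪ Y
5 ∉ (Z ∪ Y)' since 5 ∈ (Z ∪ Y)
5 ∈ Z and 5 ∈ X, so 5 ∉ Z △ X
5 ∈ (Z △ X)' since 5 ∉ (Z △ X)
5 ∉ (Z ∪ Y)' and 5 ∈ (Z △ X)', so 5 ∈ (Z ∪ Y)' ∪ (Z △ X)'
5 ∈ X and 5 ∈ Y, so 5 ∉ X ∖ Y
5 ∈ ((Z ∪ Y)' ∪ (Z △ X)') and 5 ∉ (X ∖ Y), so 5 ∈ ((Z ∪ Y)' ∪ (Z △ X)') △ (X ∖ Y)
5 ∉ (((Z ∪ Y)' ∪ (Z △ X)') △ (X ∖ Y))' since 5 ∈ (((Z ∪ Y)' ∪ (Z △ X)') △ (X ∖ Y))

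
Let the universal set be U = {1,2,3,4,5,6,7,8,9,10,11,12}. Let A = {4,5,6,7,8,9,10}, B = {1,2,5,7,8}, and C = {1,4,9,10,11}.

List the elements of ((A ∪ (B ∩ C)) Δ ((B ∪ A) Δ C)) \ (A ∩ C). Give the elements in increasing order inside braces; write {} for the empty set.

B ∩ C = {1}
A ∪ (B ∩ C) = {1,4,5,6,7,8,9,10}
B ∪ A = {1,2,4,5,6,7,8,9,10}
(B ∪ A) Δ C = {2,5,6,7,8,11}
(A ∪ (B ∩ C)) Δ ((B ∪ A) Δ C) = {1,2,4,9,10,11}
A ∩ C = {4,9,10}
((A ∪ (B ∩ C)) Δ ((B ∪ A) Δ C)) \ (A ∩ C) = {1,2,11}

{1,2,11}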